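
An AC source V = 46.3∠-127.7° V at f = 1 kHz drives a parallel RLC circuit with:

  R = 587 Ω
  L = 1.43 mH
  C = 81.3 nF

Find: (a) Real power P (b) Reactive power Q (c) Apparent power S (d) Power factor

Step 1 — Angular frequency: ω = 2π·f = 2π·1000 = 6283 rad/s.
Step 2 — Component impedances:
  R: Z = R = 587 Ω
  L: Z = jωL = j·6283·0.00143 = 0 + j8.985 Ω
  C: Z = 1/(jωC) = -j/(ω·C) = 0 - j1958 Ω
Step 3 — Parallel combination: 1/Z_total = 1/R + 1/L + 1/C; Z_total = 0.1388 + j9.024 Ω = 9.025∠89.1° Ω.
Step 4 — Source phasor: V = 46.3∠-127.7° V = -28.31 - j36.63 V.
Step 5 — Current: I = V / Z = -4.107 + j3.074 A = 5.13∠143.2° A.
Step 6 — Complex power: S = V·I* = 3.652 + j237.5 VA.
Step 7 — Real power: P = Re(S) = 3.652 W.
Step 8 — Reactive power: Q = Im(S) = 237.5 VAR.
Step 9 — Apparent power: |S| = 237.5 VA.
Step 10 — Power factor: PF = P/|S| = 0.01538 (lagging).

(a) P = 3.652 W  (b) Q = 237.5 VAR  (c) S = 237.5 VA  (d) PF = 0.01538 (lagging)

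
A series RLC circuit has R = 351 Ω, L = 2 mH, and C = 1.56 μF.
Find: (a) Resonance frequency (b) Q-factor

Step 1 — Resonance condition Im(Z)=0 gives ω₀ = 1/√(LC).
Step 2 — ω₀ = 1/√(0.002·1.56e-06) = 1.79e+04 rad/s.
Step 3 — f₀ = ω₀/(2π) = 2849 Hz.
Step 4 — Series Q: Q = ω₀L/R = 1.79e+04·0.002/351 = 0.102.

(a) f₀ = 2849 Hz  (b) Q = 0.102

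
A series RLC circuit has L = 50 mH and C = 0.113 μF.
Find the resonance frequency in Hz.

Step 1 — Resonance condition Im(Z)=0 gives ω₀ = 1/√(LC).
Step 2 — ω₀ = 1/√(0.05·1.13e-07) = 1.33e+04 rad/s.
Step 3 — f₀ = ω₀/(2π) = 2117 Hz.

f₀ = 2117 Hz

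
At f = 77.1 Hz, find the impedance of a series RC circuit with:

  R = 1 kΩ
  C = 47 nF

Step 1 — Angular frequency: ω = 2π·f = 2π·77.1 = 484.4 rad/s.
Step 2 — Component impedances:
  R: Z = R = 1000 Ω
  C: Z = 1/(jωC) = -j/(ω·C) = 0 - j4.392e+04 Ω
Step 3 — Series combination: Z_total = R + C = 1000 - j4.392e+04 Ω = 4.393e+04∠-88.7° Ω.

Z = 1000 - j4.392e+04 Ω = 4.393e+04∠-88.7° Ω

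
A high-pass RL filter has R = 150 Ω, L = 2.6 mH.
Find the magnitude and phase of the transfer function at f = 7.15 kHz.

Step 1 — Angular frequency: ω = 2π·7150 = 4.492e+04 rad/s.
Step 2 — Transfer function: H(jω) = jωL/(R + jωL).
Step 3 — Numerator jωL = j·116.8; denominator R + jωL = 150 + j116.8.
Step 4 — H = 0.3775 + j0.4848.
Step 5 — Magnitude: |H| = 0.6144 (-4.2 dB); phase: φ = 52.1°.

|H| = 0.6144 (-4.2 dB), φ = 52.1°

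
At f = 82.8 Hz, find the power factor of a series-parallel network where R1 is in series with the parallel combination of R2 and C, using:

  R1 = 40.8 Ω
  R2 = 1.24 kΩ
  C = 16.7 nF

Step 1 — Angular frequency: ω = 2π·f = 2π·82.8 = 520.2 rad/s.
Step 2 — Component impedances:
  R1: Z = R = 40.8 Ω
  R2: Z = R = 1240 Ω
  C: Z = 1/(jωC) = -j/(ω·C) = 0 - j1.151e+05 Ω
Step 3 — Parallel branch: R2 || C = 1/(1/R2 + 1/C) = 1240 - j13.36 Ω.
Step 4 — Series with R1: Z_total = R1 + (R2 || C) = 1281 - j13.36 Ω = 1281∠-0.6° Ω.
Step 5 — Power factor: PF = cos(φ) = Re(Z)/|Z| = 1280.66/1280.73 = 0.9999.
Step 6 — Type: Im(Z) = -13.36 ⇒ leading (phase φ = -0.6°).

PF = 0.9999 (leading, φ = -0.6°)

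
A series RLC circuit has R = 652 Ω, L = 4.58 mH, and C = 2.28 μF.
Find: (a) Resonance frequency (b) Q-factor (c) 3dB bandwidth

Step 1 — Resonance: ω₀ = 1/√(LC) = 1/√(0.00458·2.28e-06) = 9786 rad/s.
Step 2 — f₀ = ω₀/(2π) = 1557 Hz.
Step 3 — Series Q: Q = ω₀L/R = 9786·0.00458/652 = 0.06874.
Step 4 — Bandwidth: Δω = ω₀/Q = 1.424e+05 rad/s; BW = Δω/(2π) = 2.266e+04 Hz.

(a) f₀ = 1557 Hz  (b) Q = 0.06874  (c) BW = 2.266e+04 Hz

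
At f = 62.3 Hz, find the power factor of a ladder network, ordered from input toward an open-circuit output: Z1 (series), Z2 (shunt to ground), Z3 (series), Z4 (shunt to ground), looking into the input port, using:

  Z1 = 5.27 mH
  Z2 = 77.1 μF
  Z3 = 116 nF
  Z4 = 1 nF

Step 1 — Angular frequency: ω = 2π·f = 2π·62.3 = 391.4 rad/s.
Step 2 — Component impedances:
  Z1: Z = jωL = j·391.4·0.00527 = 0 + j2.063 Ω
  Z2: Z = 1/(jωC) = -j/(ω·C) = 0 - j33.13 Ω
  Z3: Z = 1/(jωC) = -j/(ω·C) = 0 - j2.202e+04 Ω
  Z4: Z = 1/(jωC) = -j/(ω·C) = 0 - j2.555e+06 Ω
Step 3 — Ladder network (open output): work backward from the far end, alternating series and parallel combinations. Z_in = 0 - j31.07 Ω = 31.07∠-90.0° Ω.
Step 4 — Power factor: PF = cos(φ) = Re(Z)/|Z| = 0/31.07 = 0.
Step 5 — Type: Im(Z) = -31.07 ⇒ leading (phase φ = -90.0°).

PF = 0 (leading, φ = -90.0°)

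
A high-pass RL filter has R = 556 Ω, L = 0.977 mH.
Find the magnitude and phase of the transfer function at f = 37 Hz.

Step 1 — Angular frequency: ω = 2π·37 = 232.5 rad/s.
Step 2 — Transfer function: H(jω) = jωL/(R + jωL).
Step 3 — Numerator jωL = j·0.2271; denominator R + jωL = 556 + j0.2271.
Step 4 — H = 1.669e-07 + j0.0004085.
Step 5 — Magnitude: |H| = 0.0004085 (-67.8 dB); phase: φ = 90.0°.

|H| = 0.0004085 (-67.8 dB), φ = 90.0°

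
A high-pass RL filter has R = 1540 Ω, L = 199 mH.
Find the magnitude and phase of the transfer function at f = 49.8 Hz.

Step 1 — Angular frequency: ω = 2π·49.8 = 312.9 rad/s.
Step 2 — Transfer function: H(jω) = jωL/(R + jωL).
Step 3 — Numerator jωL = j·62.27; denominator R + jωL = 1540 + j62.27.
Step 4 — H = 0.001632 + j0.04037.
Step 5 — Magnitude: |H| = 0.0404 (-27.9 dB); phase: φ = 87.7°.

|H| = 0.0404 (-27.9 dB), φ = 87.7°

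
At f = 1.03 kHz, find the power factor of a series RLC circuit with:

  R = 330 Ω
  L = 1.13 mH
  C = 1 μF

Step 1 — Angular frequency: ω = 2π·f = 2π·1030 = 6472 rad/s.
Step 2 — Component impedances:
  R: Z = R = 330 Ω
  L: Z = jωL = j·6472·0.00113 = 0 + j7.313 Ω
  C: Z = 1/(jωC) = -j/(ω·C) = 0 - j154.5 Ω
Step 3 — Series combination: Z_total = R + L + C = 330 - j147.2 Ω = 361.3∠-24.0° Ω.
Step 4 — Power factor: PF = cos(φ) = Re(Z)/|Z| = 330/361.34 = 0.9133.
Step 5 — Type: Im(Z) = -147.2 ⇒ leading (phase φ = -24.0°).

PF = 0.9133 (leading, φ = -24.0°)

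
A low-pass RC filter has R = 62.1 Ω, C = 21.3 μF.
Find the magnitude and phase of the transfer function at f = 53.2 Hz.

Step 1 — Angular frequency: ω = 2π·53.2 = 334.3 rad/s.
Step 2 — Transfer function: H(jω) = 1/(1 + jωRC).
Step 3 — Denominator: 1 + jωRC = 1 + j·334.3·62.1·2.13e-05 = 1 + j0.4421.
Step 4 — H = 0.8365 - j0.3698.
Step 5 — Magnitude: |H| = 0.9146 (-0.8 dB); phase: φ = -23.9°.

|H| = 0.9146 (-0.8 dB), φ = -23.9°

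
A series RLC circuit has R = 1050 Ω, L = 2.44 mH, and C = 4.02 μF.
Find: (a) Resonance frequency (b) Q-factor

Step 1 — Resonance condition Im(Z)=0 gives ω₀ = 1/√(LC).
Step 2 — ω₀ = 1/√(0.00244·4.02e-06) = 1.01e+04 rad/s.
Step 3 — f₀ = ω₀/(2π) = 1607 Hz.
Step 4 — Series Q: Q = ω₀L/R = 1.01e+04·0.00244/1050 = 0.02346.

(a) f₀ = 1607 Hz  (b) Q = 0.02346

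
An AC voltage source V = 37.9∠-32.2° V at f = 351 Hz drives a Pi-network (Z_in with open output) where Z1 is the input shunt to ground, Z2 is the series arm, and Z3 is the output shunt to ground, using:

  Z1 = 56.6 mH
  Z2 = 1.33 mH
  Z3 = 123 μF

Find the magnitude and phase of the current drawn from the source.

Step 1 — Angular frequency: ω = 2π·f = 2π·351 = 2205 rad/s.
Step 2 — Component impedances:
  Z1: Z = jωL = j·2205·0.0566 = 0 + j124.8 Ω
  Z2: Z = jωL = j·2205·0.00133 = 0 + j2.933 Ω
  Z3: Z = 1/(jωC) = -j/(ω·C) = 0 - j3.686 Ω
Step 3 — With open output, the series arm Z2 and the output shunt Z3 appear in series to ground: Z2 + Z3 = 0 - j0.7533 Ω.
Step 4 — Parallel with input shunt Z1: Z_in = Z1 || (Z2 + Z3) = 0 - j0.7578 Ω = 0.7578∠-90.0° Ω.
Step 5 — Source phasor: V = 37.9∠-32.2° V = 32.07 - j20.2 V.
Step 6 — Ohm's law: I = V / Z_total = (32.07 - j20.2) / (0 - j0.7578) = 26.65 + j42.32 A.
Step 7 — Convert to polar: |I| = 50.01 A, ∠I = 57.8°.

I = 50.01∠57.8° A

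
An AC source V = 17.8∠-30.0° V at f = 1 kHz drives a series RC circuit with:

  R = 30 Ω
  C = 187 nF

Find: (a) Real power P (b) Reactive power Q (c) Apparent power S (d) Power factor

Step 1 — Angular frequency: ω = 2π·f = 2π·1000 = 6283 rad/s.
Step 2 — Component impedances:
  R: Z = R = 30 Ω
  C: Z = 1/(jωC) = -j/(ω·C) = 0 - j851.1 Ω
Step 3 — Series combination: Z_total = R + C = 30 - j851.1 Ω = 851.6∠-88.0° Ω.
Step 4 — Source phasor: V = 17.8∠-30.0° V = 15.42 - j8.9 V.
Step 5 — Current: I = V / Z = 0.01108 + j0.01772 A = 0.0209∠58.0° A.
Step 6 — Complex power: S = V·I* = 0.01311 - j0.3718 VA.
Step 7 — Real power: P = Re(S) = 0.01311 W.
Step 8 — Reactive power: Q = Im(S) = -0.3718 VAR.
Step 9 — Apparent power: |S| = 0.372 VA.
Step 10 — Power factor: PF = P/|S| = 0.03523 (leading).

(a) P = 0.01311 W  (b) Q = -0.3718 VAR  (c) S = 0.372 VA  (d) PF = 0.03523 (leading)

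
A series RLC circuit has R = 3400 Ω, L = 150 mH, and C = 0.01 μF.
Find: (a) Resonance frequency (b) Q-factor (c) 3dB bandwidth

Step 1 — Resonance: ω₀ = 1/√(LC) = 1/√(0.15·1e-08) = 2.582e+04 rad/s.
Step 2 — f₀ = ω₀/(2π) = 4109 Hz.
Step 3 — Series Q: Q = ω₀L/R = 2.582e+04·0.15/3400 = 1.139.
Step 4 — Bandwidth: Δω = ω₀/Q = 2.267e+04 rad/s; BW = Δω/(2π) = 3608 Hz.

(a) f₀ = 4109 Hz  (b) Q = 1.139  (c) BW = 3608 Hz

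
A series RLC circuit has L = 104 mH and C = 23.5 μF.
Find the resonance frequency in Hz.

Step 1 — Resonance condition Im(Z)=0 gives ω₀ = 1/√(LC).
Step 2 — ω₀ = 1/√(0.104·2.35e-05) = 639.7 rad/s.
Step 3 — f₀ = ω₀/(2π) = 101.8 Hz.

f₀ = 101.8 Hz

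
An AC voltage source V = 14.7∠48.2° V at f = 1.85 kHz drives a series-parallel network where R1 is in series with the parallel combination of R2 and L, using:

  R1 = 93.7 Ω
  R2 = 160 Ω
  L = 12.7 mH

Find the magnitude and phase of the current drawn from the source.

Step 1 — Angular frequency: ω = 2π·f = 2π·1850 = 1.162e+04 rad/s.
Step 2 — Component impedances:
  R1: Z = R = 93.7 Ω
  R2: Z = R = 160 Ω
  L: Z = jωL = j·1.162e+04·0.0127 = 0 + j147.6 Ω
Step 3 — Parallel branch: R2 || L = 1/(1/R2 + 1/L) = 73.57 + j79.74 Ω.
Step 4 — Series with R1: Z_total = R1 + (R2 || L) = 167.3 + j79.74 Ω = 185.3∠25.5° Ω.
Step 5 — Source phasor: V = 14.7∠48.2° V = 9.798 + j10.96 V.
Step 6 — Ohm's law: I = V / Z_total = (9.798 + j10.96) / (167.3 + j79.74) = 0.07318 + j0.03063 A.
Step 7 — Convert to polar: |I| = 0.07933 A, ∠I = 22.7°.

I = 0.07933∠22.7° A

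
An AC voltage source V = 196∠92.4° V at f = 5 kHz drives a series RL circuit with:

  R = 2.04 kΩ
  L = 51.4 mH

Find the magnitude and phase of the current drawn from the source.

Step 1 — Angular frequency: ω = 2π·f = 2π·5000 = 3.142e+04 rad/s.
Step 2 — Component impedances:
  R: Z = R = 2040 Ω
  L: Z = jωL = j·3.142e+04·0.0514 = 0 + j1615 Ω
Step 3 — Series combination: Z_total = R + L = 2040 + j1615 Ω = 2602∠38.4° Ω.
Step 4 — Source phasor: V = 196∠92.4° V = -8.208 + j195.8 V.
Step 5 — Ohm's law: I = V / Z_total = (-8.208 + j195.8) / (2040 + j1615) = 0.04424 + j0.06097 A.
Step 6 — Convert to polar: |I| = 0.07533 A, ∠I = 54.0°.

I = 0.07533∠54.0° A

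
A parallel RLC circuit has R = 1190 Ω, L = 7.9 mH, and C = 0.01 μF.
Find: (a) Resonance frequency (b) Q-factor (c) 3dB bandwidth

Step 1 — Resonance: ω₀ = 1/√(LC) = 1/√(0.0079·1e-08) = 1.125e+05 rad/s.
Step 2 — f₀ = ω₀/(2π) = 1.791e+04 Hz.
Step 3 — Parallel Q: Q = R/(ω₀L) = 1190/(1.125e+05·0.0079) = 1.339.
Step 4 — Bandwidth: Δω = ω₀/Q = 8.403e+04 rad/s; BW = Δω/(2π) = 1.337e+04 Hz.

(a) f₀ = 1.791e+04 Hz  (b) Q = 1.339  (c) BW = 1.337e+04 Hz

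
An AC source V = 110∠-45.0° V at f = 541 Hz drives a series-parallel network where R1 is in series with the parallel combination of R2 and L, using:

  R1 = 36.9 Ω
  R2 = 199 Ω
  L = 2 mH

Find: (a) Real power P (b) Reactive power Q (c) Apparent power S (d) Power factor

Step 1 — Angular frequency: ω = 2π·f = 2π·541 = 3399 rad/s.
Step 2 — Component impedances:
  R1: Z = R = 36.9 Ω
  R2: Z = R = 199 Ω
  L: Z = jωL = j·3399·0.002 = 0 + j6.798 Ω
Step 3 — Parallel branch: R2 || L = 1/(1/R2 + 1/L) = 0.232 + j6.79 Ω.
Step 4 — Series with R1: Z_total = R1 + (R2 || L) = 37.13 + j6.79 Ω = 37.75∠10.4° Ω.
Step 5 — Source phasor: V = 110∠-45.0° V = 77.78 - j77.78 V.
Step 6 — Current: I = V / Z = 1.656 - j2.398 A = 2.914∠-55.4° A.
Step 7 — Complex power: S = V·I* = 315.3 + j57.66 VA.
Step 8 — Real power: P = Re(S) = 315.3 W.
Step 9 — Reactive power: Q = Im(S) = 57.66 VAR.
Step 10 — Apparent power: |S| = 320.5 VA.
Step 11 — Power factor: PF = P/|S| = 0.9837 (lagging).

(a) P = 315.3 W  (b) Q = 57.66 VAR  (c) S = 320.5 VA  (d) PF = 0.9837 (lagging)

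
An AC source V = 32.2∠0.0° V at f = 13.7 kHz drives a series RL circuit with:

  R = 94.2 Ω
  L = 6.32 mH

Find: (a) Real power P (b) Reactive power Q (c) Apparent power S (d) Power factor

Step 1 — Angular frequency: ω = 2π·f = 2π·1.37e+04 = 8.608e+04 rad/s.
Step 2 — Component impedances:
  R: Z = R = 94.2 Ω
  L: Z = jωL = j·8.608e+04·0.00632 = 0 + j544 Ω
Step 3 — Series combination: Z_total = R + L = 94.2 + j544 Ω = 552.1∠80.2° Ω.
Step 4 — Source phasor: V = 32.2∠0.0° V = 32.2 V.
Step 5 — Current: I = V / Z = 0.00995 - j0.05747 A = 0.05832∠-80.2° A.
Step 6 — Complex power: S = V·I* = 0.3204 + j1.85 VA.
Step 7 — Real power: P = Re(S) = 0.3204 W.
Step 8 — Reactive power: Q = Im(S) = 1.85 VAR.
Step 9 — Apparent power: |S| = 1.878 VA.
Step 10 — Power factor: PF = P/|S| = 0.1706 (lagging).

(a) P = 0.3204 W  (b) Q = 1.85 VAR  (c) S = 1.878 VA  (d) PF = 0.1706 (lagging)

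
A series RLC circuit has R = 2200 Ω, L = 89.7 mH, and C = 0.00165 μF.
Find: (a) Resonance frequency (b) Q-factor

Step 1 — Resonance condition Im(Z)=0 gives ω₀ = 1/√(LC).
Step 2 — ω₀ = 1/√(0.0897·1.65e-09) = 8.22e+04 rad/s.
Step 3 — f₀ = ω₀/(2π) = 1.308e+04 Hz.
Step 4 — Series Q: Q = ω₀L/R = 8.22e+04·0.0897/2200 = 3.351.

(a) f₀ = 1.308e+04 Hz  (b) Q = 3.351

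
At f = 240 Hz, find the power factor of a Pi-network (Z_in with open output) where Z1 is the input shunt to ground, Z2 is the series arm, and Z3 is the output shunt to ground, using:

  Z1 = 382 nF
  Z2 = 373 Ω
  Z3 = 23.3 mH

Step 1 — Angular frequency: ω = 2π·f = 2π·240 = 1508 rad/s.
Step 2 — Component impedances:
  Z1: Z = 1/(jωC) = -j/(ω·C) = 0 - j1736 Ω
  Z2: Z = R = 373 Ω
  Z3: Z = jωL = j·1508·0.0233 = 0 + j35.14 Ω
Step 3 — With open output, the series arm Z2 and the output shunt Z3 appear in series to ground: Z2 + Z3 = 373 + j35.14 Ω.
Step 4 — Parallel with input shunt Z1: Z_in = Z1 || (Z2 + Z3) = 370.7 - j45.44 Ω = 373.5∠-7.0° Ω.
Step 5 — Power factor: PF = cos(φ) = Re(Z)/|Z| = 370.74/373.51 = 0.9926.
Step 6 — Type: Im(Z) = -45.44 ⇒ leading (phase φ = -7.0°).

PF = 0.9926 (leading, φ = -7.0°)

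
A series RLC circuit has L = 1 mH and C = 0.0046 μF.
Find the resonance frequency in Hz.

Step 1 — Resonance condition Im(Z)=0 gives ω₀ = 1/√(LC).
Step 2 — ω₀ = 1/√(0.001·4.6e-09) = 4.663e+05 rad/s.
Step 3 — f₀ = ω₀/(2π) = 7.421e+04 Hz.

f₀ = 7.421e+04 Hz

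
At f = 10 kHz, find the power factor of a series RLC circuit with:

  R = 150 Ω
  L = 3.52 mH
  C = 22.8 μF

Step 1 — Angular frequency: ω = 2π·f = 2π·1e+04 = 6.283e+04 rad/s.
Step 2 — Component impedances:
  R: Z = R = 150 Ω
  L: Z = jωL = j·6.283e+04·0.00352 = 0 + j221.2 Ω
  C: Z = 1/(jωC) = -j/(ω·C) = 0 - j0.698 Ω
Step 3 — Series combination: Z_total = R + L + C = 150 + j220.5 Ω = 266.7∠55.8° Ω.
Step 4 — Power factor: PF = cos(φ) = Re(Z)/|Z| = 150/266.66 = 0.5625.
Step 5 — Type: Im(Z) = 220.5 ⇒ lagging (phase φ = 55.8°).

PF = 0.5625 (lagging, φ = 55.8°)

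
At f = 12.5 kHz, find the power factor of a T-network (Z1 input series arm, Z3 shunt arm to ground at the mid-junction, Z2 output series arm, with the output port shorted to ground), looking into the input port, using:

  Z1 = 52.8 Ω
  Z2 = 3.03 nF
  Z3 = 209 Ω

Step 1 — Angular frequency: ω = 2π·f = 2π·1.25e+04 = 7.854e+04 rad/s.
Step 2 — Component impedances:
  Z1: Z = R = 52.8 Ω
  Z2: Z = 1/(jωC) = -j/(ω·C) = 0 - j4202 Ω
  Z3: Z = R = 209 Ω
Step 3 — With the output port shorted to ground, the output series arm Z2 runs from the junction to ground; the shunt arm Z3 also runs from the junction to ground. They appear in parallel: Z3 || Z2 = 208.5 - j10.37 Ω.
Step 4 — Series with input arm Z1: Z_in = Z1 + (Z3 || Z2) = 261.3 - j10.37 Ω = 261.5∠-2.3° Ω.
Step 5 — Power factor: PF = cos(φ) = Re(Z)/|Z| = 261.3/261.5 = 0.9992.
Step 6 — Type: Im(Z) = -10.37 ⇒ leading (phase φ = -2.3°).

PF = 0.9992 (leading, φ = -2.3°)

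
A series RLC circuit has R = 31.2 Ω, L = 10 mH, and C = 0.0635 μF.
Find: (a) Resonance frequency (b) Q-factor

Step 1 — Resonance condition Im(Z)=0 gives ω₀ = 1/√(LC).
Step 2 — ω₀ = 1/√(0.01·6.35e-08) = 3.968e+04 rad/s.
Step 3 — f₀ = ω₀/(2π) = 6316 Hz.
Step 4 — Series Q: Q = ω₀L/R = 3.968e+04·0.01/31.2 = 12.72.

(a) f₀ = 6316 Hz  (b) Q = 12.72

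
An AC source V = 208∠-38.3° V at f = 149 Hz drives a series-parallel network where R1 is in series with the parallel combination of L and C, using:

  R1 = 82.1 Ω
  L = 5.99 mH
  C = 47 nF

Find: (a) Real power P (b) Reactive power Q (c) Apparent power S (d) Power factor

Step 1 — Angular frequency: ω = 2π·f = 2π·149 = 936.2 rad/s.
Step 2 — Component impedances:
  R1: Z = R = 82.1 Ω
  L: Z = jωL = j·936.2·0.00599 = 0 + j5.608 Ω
  C: Z = 1/(jωC) = -j/(ω·C) = 0 - j2.273e+04 Ω
Step 3 — Parallel branch: L || C = 1/(1/L + 1/C) = 0 + j5.609 Ω.
Step 4 — Series with R1: Z_total = R1 + (L || C) = 82.1 + j5.609 Ω = 82.29∠3.9° Ω.
Step 5 — Source phasor: V = 208∠-38.3° V = 163.2 - j128.9 V.
Step 6 — Current: I = V / Z = 1.872 - j1.698 A = 2.528∠-42.2° A.
Step 7 — Complex power: S = V·I* = 524.5 + j35.84 VA.
Step 8 — Real power: P = Re(S) = 524.5 W.
Step 9 — Reactive power: Q = Im(S) = 35.84 VAR.
Step 10 — Apparent power: |S| = 525.7 VA.
Step 11 — Power factor: PF = P/|S| = 0.9977 (lagging).

(a) P = 524.5 W  (b) Q = 35.84 VAR  (c) S = 525.7 VA  (d) PF = 0.9977 (lagging)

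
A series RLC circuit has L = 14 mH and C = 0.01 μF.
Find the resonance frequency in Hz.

Step 1 — Resonance condition Im(Z)=0 gives ω₀ = 1/√(LC).
Step 2 — ω₀ = 1/√(0.014·1e-08) = 8.452e+04 rad/s.
Step 3 — f₀ = ω₀/(2π) = 1.345e+04 Hz.

f₀ = 1.345e+04 Hz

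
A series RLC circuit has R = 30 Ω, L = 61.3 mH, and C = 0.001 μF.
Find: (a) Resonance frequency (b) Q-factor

Step 1 — Resonance condition Im(Z)=0 gives ω₀ = 1/√(LC).
Step 2 — ω₀ = 1/√(0.0613·1e-09) = 1.277e+05 rad/s.
Step 3 — f₀ = ω₀/(2π) = 2.033e+04 Hz.
Step 4 — Series Q: Q = ω₀L/R = 1.277e+05·0.0613/30 = 261.

(a) f₀ = 2.033e+04 Hz  (b) Q = 261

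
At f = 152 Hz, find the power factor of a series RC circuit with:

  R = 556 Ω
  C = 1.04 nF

Step 1 — Angular frequency: ω = 2π·f = 2π·152 = 955 rad/s.
Step 2 — Component impedances:
  R: Z = R = 556 Ω
  C: Z = 1/(jωC) = -j/(ω·C) = 0 - j1.007e+06 Ω
Step 3 — Series combination: Z_total = R + C = 556 - j1.007e+06 Ω = 1.007e+06∠-90.0° Ω.
Step 4 — Power factor: PF = cos(φ) = Re(Z)/|Z| = 556/1.0068e+06 = 0.0005522.
Step 5 — Type: Im(Z) = -1.007e+06 ⇒ leading (phase φ = -90.0°).

PF = 0.0005522 (leading, φ = -90.0°)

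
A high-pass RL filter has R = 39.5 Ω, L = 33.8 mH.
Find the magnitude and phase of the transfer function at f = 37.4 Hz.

Step 1 — Angular frequency: ω = 2π·37.4 = 235 rad/s.
Step 2 — Transfer function: H(jω) = jωL/(R + jωL).
Step 3 — Numerator jωL = j·7.943; denominator R + jωL = 39.5 + j7.943.
Step 4 — H = 0.03886 + j0.1933.
Step 5 — Magnitude: |H| = 0.1971 (-14.1 dB); phase: φ = 78.6°.

|H| = 0.1971 (-14.1 dB), φ = 78.6°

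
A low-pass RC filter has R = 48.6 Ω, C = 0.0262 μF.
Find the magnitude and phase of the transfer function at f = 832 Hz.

Step 1 — Angular frequency: ω = 2π·832 = 5228 rad/s.
Step 2 — Transfer function: H(jω) = 1/(1 + jωRC).
Step 3 — Denominator: 1 + jωRC = 1 + j·5228·48.6·2.62e-08 = 1 + j0.006656.
Step 4 — H = 1 - j0.006656.
Step 5 — Magnitude: |H| = 1 (-0.0 dB); phase: φ = -0.4°.

|H| = 1 (-0.0 dB), φ = -0.4°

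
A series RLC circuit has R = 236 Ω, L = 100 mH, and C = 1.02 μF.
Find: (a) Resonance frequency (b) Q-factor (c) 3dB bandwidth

Step 1 — Resonance: ω₀ = 1/√(LC) = 1/√(0.1·1.02e-06) = 3131 rad/s.
Step 2 — f₀ = ω₀/(2π) = 498.3 Hz.
Step 3 — Series Q: Q = ω₀L/R = 3131·0.1/236 = 1.327.
Step 4 — Bandwidth: Δω = ω₀/Q = 2360 rad/s; BW = Δω/(2π) = 375.6 Hz.

(a) f₀ = 498.3 Hz  (b) Q = 1.327  (c) BW = 375.6 Hz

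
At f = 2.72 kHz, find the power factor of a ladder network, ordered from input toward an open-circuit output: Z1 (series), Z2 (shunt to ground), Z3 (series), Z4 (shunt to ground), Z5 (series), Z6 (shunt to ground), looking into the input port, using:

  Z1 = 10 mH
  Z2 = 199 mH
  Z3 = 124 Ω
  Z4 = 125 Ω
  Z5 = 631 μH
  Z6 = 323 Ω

Step 1 — Angular frequency: ω = 2π·f = 2π·2720 = 1.709e+04 rad/s.
Step 2 — Component impedances:
  Z1: Z = jωL = j·1.709e+04·0.01 = 0 + j170.9 Ω
  Z2: Z = jωL = j·1.709e+04·0.199 = 0 + j3401 Ω
  Z3: Z = R = 124 Ω
  Z4: Z = R = 125 Ω
  Z5: Z = jωL = j·1.709e+04·0.000631 = 0 + j10.78 Ω
  Z6: Z = R = 323 Ω
Step 3 — Ladder network (open output): work backward from the far end, alternating series and parallel combinations. Z_in = 213.2 + j185.2 Ω = 282.4∠41.0° Ω.
Step 4 — Power factor: PF = cos(φ) = Re(Z)/|Z| = 213.2/282.4 = 0.755.
Step 5 — Type: Im(Z) = 185.2 ⇒ lagging (phase φ = 41.0°).

PF = 0.755 (lagging, φ = 41.0°)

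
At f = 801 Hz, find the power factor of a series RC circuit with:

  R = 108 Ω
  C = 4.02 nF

Step 1 — Angular frequency: ω = 2π·f = 2π·801 = 5033 rad/s.
Step 2 — Component impedances:
  R: Z = R = 108 Ω
  C: Z = 1/(jωC) = -j/(ω·C) = 0 - j4.943e+04 Ω
Step 3 — Series combination: Z_total = R + C = 108 - j4.943e+04 Ω = 4.943e+04∠-89.9° Ω.
Step 4 — Power factor: PF = cos(φ) = Re(Z)/|Z| = 108/4.943e+04 = 0.002185.
Step 5 — Type: Im(Z) = -4.943e+04 ⇒ leading (phase φ = -89.9°).

PF = 0.002185 (leading, φ = -89.9°)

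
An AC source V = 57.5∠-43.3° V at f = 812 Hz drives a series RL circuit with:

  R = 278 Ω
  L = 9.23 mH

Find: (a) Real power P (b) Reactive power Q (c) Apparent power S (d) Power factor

Step 1 — Angular frequency: ω = 2π·f = 2π·812 = 5102 rad/s.
Step 2 — Component impedances:
  R: Z = R = 278 Ω
  L: Z = jωL = j·5102·0.00923 = 0 + j47.09 Ω
Step 3 — Series combination: Z_total = R + L = 278 + j47.09 Ω = 282∠9.6° Ω.
Step 4 — Source phasor: V = 57.5∠-43.3° V = 41.85 - j39.43 V.
Step 5 — Current: I = V / Z = 0.123 - j0.1627 A = 0.2039∠-52.9° A.
Step 6 — Complex power: S = V·I* = 11.56 + j1.958 VA.
Step 7 — Real power: P = Re(S) = 11.56 W.
Step 8 — Reactive power: Q = Im(S) = 1.958 VAR.
Step 9 — Apparent power: |S| = 11.73 VA.
Step 10 — Power factor: PF = P/|S| = 0.986 (lagging).

(a) P = 11.56 W  (b) Q = 1.958 VAR  (c) S = 11.73 VA  (d) PF = 0.986 (lagging)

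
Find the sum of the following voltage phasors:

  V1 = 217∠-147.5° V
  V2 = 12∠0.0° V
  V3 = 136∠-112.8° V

Step 1 — Convert each phasor to rectangular form:
  V1 = 217·(cos(-147.5°) + j·sin(-147.5°)) = -183 - j116.6 V
  V2 = 12·(cos(0.0°) + j·sin(0.0°)) = 12 V
  V3 = 136·(cos(-112.8°) + j·sin(-112.8°)) = -52.7 - j125.4 V
Step 2 — Sum components: V_total = -223.7 - j242 V.
Step 3 — Convert to polar: |V_total| = 329.5 V, ∠V_total = -132.8°.

V_total = 329.5∠-132.8° V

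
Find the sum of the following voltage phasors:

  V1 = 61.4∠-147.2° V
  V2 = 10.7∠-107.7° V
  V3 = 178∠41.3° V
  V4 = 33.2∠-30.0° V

Step 1 — Convert each phasor to rectangular form:
  V1 = 61.4·(cos(-147.2°) + j·sin(-147.2°)) = -51.61 - j33.26 V
  V2 = 10.7·(cos(-107.7°) + j·sin(-107.7°)) = -3.253 - j10.19 V
  V3 = 178·(cos(41.3°) + j·sin(41.3°)) = 133.7 + j117.5 V
  V4 = 33.2·(cos(-30.0°) + j·sin(-30.0°)) = 28.75 - j16.6 V
Step 2 — Sum components: V_total = 107.6 + j57.43 V.
Step 3 — Convert to polar: |V_total| = 122 V, ∠V_total = 28.1°.

V_total = 122∠28.1° V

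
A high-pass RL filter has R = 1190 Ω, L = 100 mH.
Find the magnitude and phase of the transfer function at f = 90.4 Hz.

Step 1 — Angular frequency: ω = 2π·90.4 = 568 rad/s.
Step 2 — Transfer function: H(jω) = jωL/(R + jωL).
Step 3 — Numerator jωL = j·56.8; denominator R + jωL = 1190 + j56.8.
Step 4 — H = 0.002273 + j0.04762.
Step 5 — Magnitude: |H| = 0.04768 (-26.4 dB); phase: φ = 87.3°.

|H| = 0.04768 (-26.4 dB), φ = 87.3°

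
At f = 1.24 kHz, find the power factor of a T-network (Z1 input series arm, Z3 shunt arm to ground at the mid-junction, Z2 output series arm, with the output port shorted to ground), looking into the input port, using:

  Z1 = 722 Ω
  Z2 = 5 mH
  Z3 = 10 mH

Step 1 — Angular frequency: ω = 2π·f = 2π·1240 = 7791 rad/s.
Step 2 — Component impedances:
  Z1: Z = R = 722 Ω
  Z2: Z = jωL = j·7791·0.005 = 0 + j38.96 Ω
  Z3: Z = jωL = j·7791·0.01 = 0 + j77.91 Ω
Step 3 — With the output port shorted to ground, the output series arm Z2 runs from the junction to ground; the shunt arm Z3 also runs from the junction to ground. They appear in parallel: Z3 || Z2 = 0 + j25.97 Ω.
Step 4 — Series with input arm Z1: Z_in = Z1 + (Z3 || Z2) = 722 + j25.97 Ω = 722.5∠2.1° Ω.
Step 5 — Power factor: PF = cos(φ) = Re(Z)/|Z| = 722/722.467 = 0.9994.
Step 6 — Type: Im(Z) = 25.97 ⇒ lagging (phase φ = 2.1°).

PF = 0.9994 (lagging, φ = 2.1°)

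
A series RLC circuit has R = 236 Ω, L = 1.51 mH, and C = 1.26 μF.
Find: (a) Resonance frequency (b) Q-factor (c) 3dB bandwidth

Step 1 — Resonance condition Im(Z)=0 gives ω₀ = 1/√(LC).
Step 2 — ω₀ = 1/√(0.00151·1.26e-06) = 2.293e+04 rad/s.
Step 3 — f₀ = ω₀/(2π) = 3649 Hz.
Step 4 — Series Q: Q = ω₀L/R = 2.293e+04·0.00151/236 = 0.1467.
Step 5 — 3dB bandwidth: Δω = ω₀/Q = 1.563e+05 rad/s; BW = Δω/(2π) = 2.487e+04 Hz.

(a) f₀ = 3649 Hz  (b) Q = 0.1467  (c) BW = 2.487e+04 Hz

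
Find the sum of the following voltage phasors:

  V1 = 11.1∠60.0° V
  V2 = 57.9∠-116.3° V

Step 1 — Convert each phasor to rectangular form:
  V1 = 11.1·(cos(60.0°) + j·sin(60.0°)) = 5.55 + j9.613 V
  V2 = 57.9·(cos(-116.3°) + j·sin(-116.3°)) = -25.65 - j51.91 V
Step 2 — Sum components: V_total = -20.1 - j42.29 V.
Step 3 — Convert to polar: |V_total| = 46.83 V, ∠V_total = -115.4°.

V_total = 46.83∠-115.4° V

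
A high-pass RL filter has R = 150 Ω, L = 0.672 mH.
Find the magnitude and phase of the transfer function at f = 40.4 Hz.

Step 1 — Angular frequency: ω = 2π·40.4 = 253.8 rad/s.
Step 2 — Transfer function: H(jω) = jωL/(R + jωL).
Step 3 — Numerator jωL = j·0.1706; denominator R + jωL = 150 + j0.1706.
Step 4 — H = 1.293e-06 + j0.001137.
Step 5 — Magnitude: |H| = 0.001137 (-58.9 dB); phase: φ = 89.9°.

|H| = 0.001137 (-58.9 dB), φ = 89.9°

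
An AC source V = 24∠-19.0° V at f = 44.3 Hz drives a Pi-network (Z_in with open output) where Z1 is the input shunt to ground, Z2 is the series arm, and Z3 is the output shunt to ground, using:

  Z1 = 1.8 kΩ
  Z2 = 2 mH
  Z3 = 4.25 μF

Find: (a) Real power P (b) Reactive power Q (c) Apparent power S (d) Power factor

Step 1 — Angular frequency: ω = 2π·f = 2π·44.3 = 278.3 rad/s.
Step 2 — Component impedances:
  Z1: Z = R = 1800 Ω
  Z2: Z = jωL = j·278.3·0.002 = 0 + j0.5567 Ω
  Z3: Z = 1/(jωC) = -j/(ω·C) = 0 - j845.3 Ω
Step 3 — With open output, the series arm Z2 and the output shunt Z3 appear in series to ground: Z2 + Z3 = 0 - j844.8 Ω.
Step 4 — Parallel with input shunt Z1: Z_in = Z1 || (Z2 + Z3) = 324.9 - j692.3 Ω = 764.7∠-64.9° Ω.
Step 5 — Source phasor: V = 24∠-19.0° V = 22.69 - j7.814 V.
Step 6 — Current: I = V / Z = 0.02186 + j0.02252 A = 0.03138∠45.9° A.
Step 7 — Complex power: S = V·I* = 0.32 - j0.6818 VA.
Step 8 — Real power: P = Re(S) = 0.32 W.
Step 9 — Reactive power: Q = Im(S) = -0.6818 VAR.
Step 10 — Apparent power: |S| = 0.7532 VA.
Step 11 — Power factor: PF = P/|S| = 0.4249 (leading).

(a) P = 0.32 W  (b) Q = -0.6818 VAR  (c) S = 0.7532 VA  (d) PF = 0.4249 (leading)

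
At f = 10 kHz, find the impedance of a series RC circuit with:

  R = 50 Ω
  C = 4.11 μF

Step 1 — Angular frequency: ω = 2π·f = 2π·1e+04 = 6.283e+04 rad/s.
Step 2 — Component impedances:
  R: Z = R = 50 Ω
  C: Z = 1/(jωC) = -j/(ω·C) = 0 - j3.872 Ω
Step 3 — Series combination: Z_total = R + C = 50 - j3.872 Ω = 50.15∠-4.4° Ω.

Z = 50 - j3.872 Ω = 50.15∠-4.4° Ω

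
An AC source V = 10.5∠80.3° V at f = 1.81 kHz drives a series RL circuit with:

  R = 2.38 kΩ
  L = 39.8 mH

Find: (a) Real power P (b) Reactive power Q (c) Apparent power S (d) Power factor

Step 1 — Angular frequency: ω = 2π·f = 2π·1810 = 1.137e+04 rad/s.
Step 2 — Component impedances:
  R: Z = R = 2380 Ω
  L: Z = jωL = j·1.137e+04·0.0398 = 0 + j452.6 Ω
Step 3 — Series combination: Z_total = R + L = 2380 + j452.6 Ω = 2423∠10.8° Ω.
Step 4 — Source phasor: V = 10.5∠80.3° V = 1.769 + j10.35 V.
Step 5 — Current: I = V / Z = 0.001516 + j0.00406 A = 0.004334∠69.5° A.
Step 6 — Complex power: S = V·I* = 0.04471 + j0.008502 VA.
Step 7 — Real power: P = Re(S) = 0.04471 W.
Step 8 — Reactive power: Q = Im(S) = 0.008502 VAR.
Step 9 — Apparent power: |S| = 0.04551 VA.
Step 10 — Power factor: PF = P/|S| = 0.9824 (lagging).

(a) P = 0.04471 W  (b) Q = 0.008502 VAR  (c) S = 0.04551 VA  (d) PF = 0.9824 (lagging)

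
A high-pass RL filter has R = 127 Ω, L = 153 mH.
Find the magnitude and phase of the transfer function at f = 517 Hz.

Step 1 — Angular frequency: ω = 2π·517 = 3248 rad/s.
Step 2 — Transfer function: H(jω) = jωL/(R + jωL).
Step 3 — Numerator jωL = j·497; denominator R + jωL = 127 + j497.
Step 4 — H = 0.9387 + j0.2399.
Step 5 — Magnitude: |H| = 0.9689 (-0.3 dB); phase: φ = 14.3°.

|H| = 0.9689 (-0.3 dB), φ = 14.3°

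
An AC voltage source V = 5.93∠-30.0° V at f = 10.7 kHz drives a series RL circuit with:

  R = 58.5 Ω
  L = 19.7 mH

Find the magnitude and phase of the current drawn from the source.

Step 1 — Angular frequency: ω = 2π·f = 2π·1.07e+04 = 6.723e+04 rad/s.
Step 2 — Component impedances:
  R: Z = R = 58.5 Ω
  L: Z = jωL = j·6.723e+04·0.0197 = 0 + j1324 Ω
Step 3 — Series combination: Z_total = R + L = 58.5 + j1324 Ω = 1326∠87.5° Ω.
Step 4 — Source phasor: V = 5.93∠-30.0° V = 5.136 - j2.965 V.
Step 5 — Ohm's law: I = V / Z_total = (5.136 - j2.965) / (58.5 + j1324) = -0.002063 - j0.003969 A.
Step 6 — Convert to polar: |I| = 0.004473 A, ∠I = -117.5°.

I = 0.004473∠-117.5° A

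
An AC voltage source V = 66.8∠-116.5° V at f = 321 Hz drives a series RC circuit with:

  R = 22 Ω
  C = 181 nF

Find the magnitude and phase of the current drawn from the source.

Step 1 — Angular frequency: ω = 2π·f = 2π·321 = 2017 rad/s.
Step 2 — Component impedances:
  R: Z = R = 22 Ω
  C: Z = 1/(jωC) = -j/(ω·C) = 0 - j2739 Ω
Step 3 — Series combination: Z_total = R + C = 22 - j2739 Ω = 2739∠-89.5° Ω.
Step 4 — Source phasor: V = 66.8∠-116.5° V = -29.81 - j59.78 V.
Step 5 — Ohm's law: I = V / Z_total = (-29.81 - j59.78) / (22 - j2739) = 0.02174 - j0.01106 A.
Step 6 — Convert to polar: |I| = 0.02439 A, ∠I = -27.0°.

I = 0.02439∠-27.0° A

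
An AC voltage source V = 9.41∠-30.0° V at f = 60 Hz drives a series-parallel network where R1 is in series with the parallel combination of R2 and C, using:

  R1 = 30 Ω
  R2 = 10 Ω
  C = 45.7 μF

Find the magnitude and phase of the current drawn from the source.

Step 1 — Angular frequency: ω = 2π·f = 2π·60 = 377 rad/s.
Step 2 — Component impedances:
  R1: Z = R = 30 Ω
  R2: Z = R = 10 Ω
  C: Z = 1/(jωC) = -j/(ω·C) = 0 - j58.04 Ω
Step 3 — Parallel branch: R2 || C = 1/(1/R2 + 1/C) = 9.712 - j1.673 Ω.
Step 4 — Series with R1: Z_total = R1 + (R2 || C) = 39.71 - j1.673 Ω = 39.75∠-2.4° Ω.
Step 5 — Source phasor: V = 9.41∠-30.0° V = 8.149 - j4.705 V.
Step 6 — Ohm's law: I = V / Z_total = (8.149 - j4.705) / (39.71 - j1.673) = 0.2098 - j0.1096 A.
Step 7 — Convert to polar: |I| = 0.2367 A, ∠I = -27.6°.

I = 0.2367∠-27.6° A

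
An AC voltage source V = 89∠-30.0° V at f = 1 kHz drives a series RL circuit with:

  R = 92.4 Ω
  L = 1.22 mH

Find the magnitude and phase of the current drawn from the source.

Step 1 — Angular frequency: ω = 2π·f = 2π·1000 = 6283 rad/s.
Step 2 — Component impedances:
  R: Z = R = 92.4 Ω
  L: Z = jωL = j·6283·0.00122 = 0 + j7.665 Ω
Step 3 — Series combination: Z_total = R + L = 92.4 + j7.665 Ω = 92.72∠4.7° Ω.
Step 4 — Source phasor: V = 89∠-30.0° V = 77.08 - j44.5 V.
Step 5 — Ohm's law: I = V / Z_total = (77.08 - j44.5) / (92.4 + j7.665) = 0.7888 - j0.547 A.
Step 6 — Convert to polar: |I| = 0.9599 A, ∠I = -34.7°.

I = 0.9599∠-34.7° A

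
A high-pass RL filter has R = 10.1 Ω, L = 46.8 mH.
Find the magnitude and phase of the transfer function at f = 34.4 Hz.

Step 1 — Angular frequency: ω = 2π·34.4 = 216.1 rad/s.
Step 2 — Transfer function: H(jω) = jωL/(R + jωL).
Step 3 — Numerator jωL = j·10.12; denominator R + jωL = 10.1 + j10.12.
Step 4 — H = 0.5008 + j0.5.
Step 5 — Magnitude: |H| = 0.7076 (-3.0 dB); phase: φ = 45.0°.

|H| = 0.7076 (-3.0 dB), φ = 45.0°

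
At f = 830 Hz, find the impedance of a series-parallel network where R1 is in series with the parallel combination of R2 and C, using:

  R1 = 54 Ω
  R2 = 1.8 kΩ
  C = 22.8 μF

Step 1 — Angular frequency: ω = 2π·f = 2π·830 = 5215 rad/s.
Step 2 — Component impedances:
  R1: Z = R = 54 Ω
  R2: Z = R = 1800 Ω
  C: Z = 1/(jωC) = -j/(ω·C) = 0 - j8.41 Ω
Step 3 — Parallel branch: R2 || C = 1/(1/R2 + 1/C) = 0.03929 - j8.41 Ω.
Step 4 — Series with R1: Z_total = R1 + (R2 || C) = 54.04 - j8.41 Ω = 54.69∠-8.8° Ω.

Z = 54.04 - j8.41 Ω = 54.69∠-8.8° Ω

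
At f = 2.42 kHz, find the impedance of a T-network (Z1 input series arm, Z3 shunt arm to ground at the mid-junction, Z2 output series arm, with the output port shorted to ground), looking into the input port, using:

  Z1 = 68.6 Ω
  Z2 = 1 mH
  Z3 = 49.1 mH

Step 1 — Angular frequency: ω = 2π·f = 2π·2420 = 1.521e+04 rad/s.
Step 2 — Component impedances:
  Z1: Z = R = 68.6 Ω
  Z2: Z = jωL = j·1.521e+04·0.001 = 0 + j15.21 Ω
  Z3: Z = jωL = j·1.521e+04·0.0491 = 0 + j746.6 Ω
Step 3 — With the output port shorted to ground, the output series arm Z2 runs from the junction to ground; the shunt arm Z3 also runs from the junction to ground. They appear in parallel: Z3 || Z2 = 0 + j14.9 Ω.
Step 4 — Series with input arm Z1: Z_in = Z1 + (Z3 || Z2) = 68.6 + j14.9 Ω = 70.2∠12.3° Ω.

Z = 68.6 + j14.9 Ω = 70.2∠12.3° Ω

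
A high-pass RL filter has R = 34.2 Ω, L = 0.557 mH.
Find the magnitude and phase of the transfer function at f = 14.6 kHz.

Step 1 — Angular frequency: ω = 2π·1.46e+04 = 9.173e+04 rad/s.
Step 2 — Transfer function: H(jω) = jωL/(R + jωL).
Step 3 — Numerator jωL = j·51.1; denominator R + jωL = 34.2 + j51.1.
Step 4 — H = 0.6906 + j0.4622.
Step 5 — Magnitude: |H| = 0.831 (-1.6 dB); phase: φ = 33.8°.

|H| = 0.831 (-1.6 dB), φ = 33.8°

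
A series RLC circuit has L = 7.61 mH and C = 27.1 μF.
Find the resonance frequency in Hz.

Step 1 — Resonance condition Im(Z)=0 gives ω₀ = 1/√(LC).
Step 2 — ω₀ = 1/√(0.00761·2.71e-05) = 2202 rad/s.
Step 3 — f₀ = ω₀/(2π) = 350.5 Hz.

f₀ = 350.5 Hz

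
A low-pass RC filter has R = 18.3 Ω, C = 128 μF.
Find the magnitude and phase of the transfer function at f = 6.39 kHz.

Step 1 — Angular frequency: ω = 2π·6390 = 4.015e+04 rad/s.
Step 2 — Transfer function: H(jω) = 1/(1 + jωRC).
Step 3 — Denominator: 1 + jωRC = 1 + j·4.015e+04·18.3·0.000128 = 1 + j94.05.
Step 4 — H = 0.000113 - j0.01063.
Step 5 — Magnitude: |H| = 0.01063 (-39.5 dB); phase: φ = -89.4°.

|H| = 0.01063 (-39.5 dB), φ = -89.4°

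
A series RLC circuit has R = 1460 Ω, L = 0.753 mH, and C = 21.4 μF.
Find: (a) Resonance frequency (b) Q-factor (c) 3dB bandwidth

Step 1 — Resonance condition Im(Z)=0 gives ω₀ = 1/√(LC).
Step 2 — ω₀ = 1/√(0.000753·2.14e-05) = 7878 rad/s.
Step 3 — f₀ = ω₀/(2π) = 1254 Hz.
Step 4 — Series Q: Q = ω₀L/R = 7878·0.000753/1460 = 0.004063.
Step 5 — 3dB bandwidth: Δω = ω₀/Q = 1.939e+06 rad/s; BW = Δω/(2π) = 3.086e+05 Hz.

(a) f₀ = 1254 Hz  (b) Q = 0.004063  (c) BW = 3.086e+05 Hz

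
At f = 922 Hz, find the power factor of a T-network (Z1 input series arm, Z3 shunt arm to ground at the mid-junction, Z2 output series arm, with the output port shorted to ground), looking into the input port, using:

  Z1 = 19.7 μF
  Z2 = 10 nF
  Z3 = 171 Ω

Step 1 — Angular frequency: ω = 2π·f = 2π·922 = 5793 rad/s.
Step 2 — Component impedances:
  Z1: Z = 1/(jωC) = -j/(ω·C) = 0 - j8.762 Ω
  Z2: Z = 1/(jωC) = -j/(ω·C) = 0 - j1.726e+04 Ω
  Z3: Z = R = 171 Ω
Step 3 — With the output port shorted to ground, the output series arm Z2 runs from the junction to ground; the shunt arm Z3 also runs from the junction to ground. They appear in parallel: Z3 || Z2 = 171 - j1.694 Ω.
Step 4 — Series with input arm Z1: Z_in = Z1 + (Z3 || Z2) = 171 - j10.46 Ω = 171.3∠-3.5° Ω.
Step 5 — Power factor: PF = cos(φ) = Re(Z)/|Z| = 170.98/171.3 = 0.9981.
Step 6 — Type: Im(Z) = -10.46 ⇒ leading (phase φ = -3.5°).

PF = 0.9981 (leading, φ = -3.5°)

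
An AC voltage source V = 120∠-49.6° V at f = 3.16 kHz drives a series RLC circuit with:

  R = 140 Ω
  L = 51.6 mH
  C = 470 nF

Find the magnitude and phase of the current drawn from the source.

Step 1 — Angular frequency: ω = 2π·f = 2π·3160 = 1.985e+04 rad/s.
Step 2 — Component impedances:
  R: Z = R = 140 Ω
  L: Z = jωL = j·1.985e+04·0.0516 = 0 + j1025 Ω
  C: Z = 1/(jωC) = -j/(ω·C) = 0 - j107.2 Ω
Step 3 — Series combination: Z_total = R + L + C = 140 + j917.4 Ω = 928∠81.3° Ω.
Step 4 — Source phasor: V = 120∠-49.6° V = 77.77 - j91.38 V.
Step 5 — Ohm's law: I = V / Z_total = (77.77 - j91.38) / (140 + j917.4) = -0.08471 - j0.09771 A.
Step 6 — Convert to polar: |I| = 0.1293 A, ∠I = -130.9°.

I = 0.1293∠-130.9° A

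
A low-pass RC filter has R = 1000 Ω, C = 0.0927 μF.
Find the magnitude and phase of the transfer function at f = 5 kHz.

Step 1 — Angular frequency: ω = 2π·5000 = 3.142e+04 rad/s.
Step 2 — Transfer function: H(jω) = 1/(1 + jωRC).
Step 3 — Denominator: 1 + jωRC = 1 + j·3.142e+04·1000·9.27e-08 = 1 + j2.912.
Step 4 — H = 0.1055 - j0.3072.
Step 5 — Magnitude: |H| = 0.3248 (-9.8 dB); phase: φ = -71.0°.

|H| = 0.3248 (-9.8 dB), φ = -71.0°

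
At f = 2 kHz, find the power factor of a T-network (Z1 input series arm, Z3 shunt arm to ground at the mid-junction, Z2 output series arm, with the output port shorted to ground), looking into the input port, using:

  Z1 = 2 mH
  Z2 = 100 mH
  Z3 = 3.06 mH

Step 1 — Angular frequency: ω = 2π·f = 2π·2000 = 1.257e+04 rad/s.
Step 2 — Component impedances:
  Z1: Z = jωL = j·1.257e+04·0.002 = 0 + j25.13 Ω
  Z2: Z = jωL = j·1.257e+04·0.1 = 0 + j1257 Ω
  Z3: Z = jωL = j·1.257e+04·0.00306 = 0 + j38.45 Ω
Step 3 — With the output port shorted to ground, the output series arm Z2 runs from the junction to ground; the shunt arm Z3 also runs from the junction to ground. They appear in parallel: Z3 || Z2 = 0 + j37.31 Ω.
Step 4 — Series with input arm Z1: Z_in = Z1 + (Z3 || Z2) = 0 + j62.44 Ω = 62.44∠90.0° Ω.
Step 5 — Power factor: PF = cos(φ) = Re(Z)/|Z| = 0/62.44 = 0.
Step 6 — Type: Im(Z) = 62.44 ⇒ lagging (phase φ = 90.0°).

PF = 0 (lagging, φ = 90.0°)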